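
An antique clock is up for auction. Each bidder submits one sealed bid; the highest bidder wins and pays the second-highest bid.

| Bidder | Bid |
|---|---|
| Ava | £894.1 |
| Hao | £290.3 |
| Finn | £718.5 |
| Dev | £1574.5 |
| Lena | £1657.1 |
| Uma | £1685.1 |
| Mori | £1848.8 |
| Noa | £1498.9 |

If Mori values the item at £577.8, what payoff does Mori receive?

−£1107.3

Highest bid: Mori at £1848.8, so Mori wins.
Second-highest bid: Uma at £1685.1 — that is the price the winner pays.
Mori's payoff = value − price = £577.8 − £1685.1 = −£1107.3.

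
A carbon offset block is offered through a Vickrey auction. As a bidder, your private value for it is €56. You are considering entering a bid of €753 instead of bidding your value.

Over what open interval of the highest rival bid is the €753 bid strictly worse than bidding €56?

(€56, €753)

If the competing bid is below €56, both bids win at the same price — no difference.
If it is above €753, both bids lose — no difference.
If it lies strictly between €56 and €753, bidding your value loses (payoff 0) while bidding €753 wins at a price above your value (payoff negative).
So the deviation strictly hurts on the open interval (€56, €753).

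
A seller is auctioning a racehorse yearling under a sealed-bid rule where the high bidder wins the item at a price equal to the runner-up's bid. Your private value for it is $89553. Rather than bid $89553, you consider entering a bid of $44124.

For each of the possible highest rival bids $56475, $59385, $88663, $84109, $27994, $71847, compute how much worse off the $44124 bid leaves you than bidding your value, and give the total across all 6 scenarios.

$87286

The deviation costs you only when the competing bid falls strictly between $44124 and $89553; elsewhere both bids give the same outcome.
$56475: truthful payoff $33078, deviation payoff $0 → loss $33078.
$59385: truthful payoff $30168, deviation payoff $0 → loss $30168.
$88663: truthful payoff $890, deviation payoff $0 → loss $890.
$84109: truthful payoff $5444, deviation payoff $0 → loss $5444.
$27994: outcomes coincide → loss $0.
$71847: truthful payoff $17706, deviation payoff $0 → loss $17706.
Total loss = $33078 + $30168 + $890 + $5444 + $17706 = $87286.
In a second-price auction your bid sets only whether you win, not what you pay, so bidding your true value is weakly dominant.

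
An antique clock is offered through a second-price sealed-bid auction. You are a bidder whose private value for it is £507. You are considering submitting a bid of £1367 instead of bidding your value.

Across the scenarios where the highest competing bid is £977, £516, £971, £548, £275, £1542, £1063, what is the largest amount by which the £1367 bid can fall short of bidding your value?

£556

£977: truthful gives £0, deviation gives −£470 → loss £470.
£516: truthful gives £0, deviation gives −£9 → loss £9.
£971: truthful gives £0, deviation gives −£464 → loss £464.
£548: truthful gives £0, deviation gives −£41 → loss £41.
£275: same outcome either way → loss £0.
£1542: same outcome either way → loss £0.
£1063: truthful gives £0, deviation gives −£556 → loss £556.
Maximum loss: £556.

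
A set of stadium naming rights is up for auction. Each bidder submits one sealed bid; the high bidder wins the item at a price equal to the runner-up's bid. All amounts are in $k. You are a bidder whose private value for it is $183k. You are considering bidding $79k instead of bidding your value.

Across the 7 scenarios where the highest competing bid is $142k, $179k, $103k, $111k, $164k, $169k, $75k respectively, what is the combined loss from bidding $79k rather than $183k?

The deviation costs you only when the competing bid falls strictly between $79k and $183k; elsewhere both bids give the same outcome.
$142k: truthful payoff $41k, deviation payoff $0k → loss $41k.
$179k: truthful payoff $4k, deviation payoff $0k → loss $4k.
$103k: truthful payoff $80k, deviation payoff $0k → loss $80k.
$111k: truthful payoff $72k, deviation payoff $0k → loss $72k.
$164k: truthful payoff $19k, deviation payoff $0k → loss $19k.
$169k: truthful payoff $14k, deviation payoff $0k → loss $14k.
$75k: outcomes coincide → loss $0k.
Total loss = $41k + $4k + $80k + $72k + $19k + $14k = $230k.

$230k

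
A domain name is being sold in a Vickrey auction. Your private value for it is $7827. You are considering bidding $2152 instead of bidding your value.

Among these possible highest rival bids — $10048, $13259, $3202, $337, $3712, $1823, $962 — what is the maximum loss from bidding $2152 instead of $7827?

$10048: same outcome either way → loss $0.
$13259: same outcome either way → loss $0.
$3202: truthful gives $4625, deviation gives $0 → loss $4625.
$337: same outcome either way → loss $0.
$3712: truthful gives $4115, deviation gives $0 → loss $4115.
$1823: same outcome either way → loss $0.
$962: same outcome either way → loss $0.
Maximum loss: $4625.

$4625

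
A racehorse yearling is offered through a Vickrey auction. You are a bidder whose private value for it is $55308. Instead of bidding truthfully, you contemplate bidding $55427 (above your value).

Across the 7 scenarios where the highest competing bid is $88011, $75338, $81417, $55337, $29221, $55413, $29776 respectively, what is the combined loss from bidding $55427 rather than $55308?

$134

The deviation costs you only when the competing bid falls strictly between $55308 and $55427; elsewhere both bids give the same outcome.
$88011: outcomes coincide → loss $0.
$75338: outcomes coincide → loss $0.
$81417: outcomes coincide → loss $0.
$55337: truthful payoff $0, deviation payoff −$29 → loss $29.
$29221: outcomes coincide → loss $0.
$55413: truthful payoff $0, deviation payoff −$105 → loss $105.
$29776: outcomes coincide → loss $0.
Total loss = $29 + $105 = $134.
Truthful bidding weakly dominates here: raising your bid can only win items priced above your value, and lowering it can only forfeit items priced below.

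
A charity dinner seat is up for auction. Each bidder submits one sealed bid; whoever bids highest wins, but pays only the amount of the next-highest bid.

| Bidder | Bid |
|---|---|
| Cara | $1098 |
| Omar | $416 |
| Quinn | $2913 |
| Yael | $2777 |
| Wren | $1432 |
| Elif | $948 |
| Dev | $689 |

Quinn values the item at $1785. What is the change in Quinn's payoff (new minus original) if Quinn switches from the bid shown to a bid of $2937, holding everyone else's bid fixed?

$0

The highest bid among the other bidders is $2777; Quinn's bid doesn't change that.
Original bid $2913: Quinn is highest, pays the top rival bid $2777; payoff $1785 − $2777 = −$992.
Alternative bid $2937: Quinn is highest, pays the top rival bid $2777; payoff $1785 − $2777 = −$992.
Change in payoff = −$992 − (−$992) = $0.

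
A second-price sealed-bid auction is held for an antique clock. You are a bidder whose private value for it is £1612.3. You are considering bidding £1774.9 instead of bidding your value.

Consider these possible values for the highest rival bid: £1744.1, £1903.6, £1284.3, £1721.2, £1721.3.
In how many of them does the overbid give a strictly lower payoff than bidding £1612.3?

3

The deviation hurts exactly when the highest competing bid lies strictly between £1612.3 and £1774.9 — overbidding then wins at a price above your value.
£1744.1: inside the interval → strictly worse (loss £131.8).
£1903.6: above both → same outcome either way.
£1284.3: below both → same outcome either way.
£1721.2: inside the interval → strictly worse (loss £108.9).
£1721.3: inside the interval → strictly worse (loss £109).
Count: 3.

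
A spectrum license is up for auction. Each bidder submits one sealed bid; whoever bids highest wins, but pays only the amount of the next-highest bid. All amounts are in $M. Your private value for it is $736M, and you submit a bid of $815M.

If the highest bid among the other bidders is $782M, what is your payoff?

−$46M

Your bid $815M exceeds the highest competing bid $782M, so you win.
In a second-price auction the winner pays the second-highest bid, $782M.
Payoff = value − price = $736M − $782M = −$46M.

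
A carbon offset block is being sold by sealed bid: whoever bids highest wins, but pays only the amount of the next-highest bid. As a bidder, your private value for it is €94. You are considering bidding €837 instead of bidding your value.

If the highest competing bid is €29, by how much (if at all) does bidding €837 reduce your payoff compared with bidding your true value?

€0

Bidding your value €94: you win (since €94 > €29) and pay €29. Payoff €65.
Bidding €837: you win and pay €29. Payoff €94 − €29 = €65.
Difference = €65 − €65 = €0; both bids lead to the same outcome because the competing bid is below both your value and your alternative bid.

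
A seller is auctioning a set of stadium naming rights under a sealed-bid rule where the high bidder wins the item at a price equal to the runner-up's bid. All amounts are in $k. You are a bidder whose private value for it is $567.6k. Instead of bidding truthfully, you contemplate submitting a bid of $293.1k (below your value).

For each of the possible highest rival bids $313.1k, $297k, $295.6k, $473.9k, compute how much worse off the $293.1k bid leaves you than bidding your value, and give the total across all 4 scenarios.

$890.8k

The deviation costs you only when the competing bid falls strictly between $293.1k and $567.6k; elsewhere both bids give the same outcome.
$313.1k: truthful payoff $254.5k, deviation payoff $0k → loss $254.5k.
$297k: truthful payoff $270.6k, deviation payoff $0k → loss $270.6k.
$295.6k: truthful payoff $272k, deviation payoff $0k → loss $272k.
$473.9k: truthful payoff $93.7k, deviation payoff $0k → loss $93.7k.
Total loss = $254.5k + $270.6k + $272k + $93.7k = $890.8k.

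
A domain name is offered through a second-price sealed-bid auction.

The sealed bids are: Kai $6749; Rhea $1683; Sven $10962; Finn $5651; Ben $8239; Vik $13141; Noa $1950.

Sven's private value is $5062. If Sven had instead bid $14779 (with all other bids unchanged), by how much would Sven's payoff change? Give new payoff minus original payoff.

The highest bid among the other bidders is $13141; Sven's bid doesn't change that.
Original bid $10962: Sven is not highest (top rival bid is $13141); payoff $0.
Alternative bid $14779: Sven is highest, pays the top rival bid $13141; payoff $5062 − $13141 = −$8079.
Change in payoff = −$8079 − ($0) = −$8079.

−$8079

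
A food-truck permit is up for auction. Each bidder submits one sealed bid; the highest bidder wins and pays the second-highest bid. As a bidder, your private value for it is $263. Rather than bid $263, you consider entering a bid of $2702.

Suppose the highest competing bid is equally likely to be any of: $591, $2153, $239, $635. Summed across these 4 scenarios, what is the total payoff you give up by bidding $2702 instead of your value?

$2590

The deviation costs you only when the competing bid falls strictly between $263 and $2702; elsewhere both bids give the same outcome.
$591: truthful payoff $0, deviation payoff −$328 → loss $328.
$2153: truthful payoff $0, deviation payoff −$1890 → loss $1890.
$239: outcomes coincide → loss $0.
$635: truthful payoff $0, deviation payoff −$372 → loss $372.
Total loss = $328 + $1890 + $372 = $2590.
Because the price is fixed by the runner-up's bid, deviating from your value can only change a good outcome into a bad one — never the reverse.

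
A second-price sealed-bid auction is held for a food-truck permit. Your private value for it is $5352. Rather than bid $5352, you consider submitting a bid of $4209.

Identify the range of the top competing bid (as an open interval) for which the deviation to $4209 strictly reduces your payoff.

If the competing bid is below $4209, both bids win at the same price — no difference.
If it is above $5352, both bids lose — no difference.
If it lies strictly between $4209 and $5352, bidding your value wins at a price below your value (positive payoff) while bidding $4209 loses (payoff 0).
So the deviation strictly hurts on the open interval ($4209, $5352).

($4209, $5352)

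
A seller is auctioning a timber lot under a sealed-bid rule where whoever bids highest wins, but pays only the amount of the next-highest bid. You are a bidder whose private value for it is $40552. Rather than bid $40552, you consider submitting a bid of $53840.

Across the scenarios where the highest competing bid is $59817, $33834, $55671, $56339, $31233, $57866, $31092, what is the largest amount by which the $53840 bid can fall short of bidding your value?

$59817: same outcome either way → loss $0.
$33834: same outcome either way → loss $0.
$55671: same outcome either way → loss $0.
$56339: same outcome either way → loss $0.
$31233: same outcome either way → loss $0.
$57866: same outcome either way → loss $0.
$31092: same outcome either way → loss $0.
Maximum loss: $0.

$0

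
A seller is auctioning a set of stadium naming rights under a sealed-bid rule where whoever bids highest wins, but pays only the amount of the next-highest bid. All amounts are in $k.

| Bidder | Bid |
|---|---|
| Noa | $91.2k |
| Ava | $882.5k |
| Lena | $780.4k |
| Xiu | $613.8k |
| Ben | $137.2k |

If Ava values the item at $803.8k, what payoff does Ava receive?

$23.4k

Highest bid: Ava at $882.5k, so Ava wins.
Second-highest bid: Lena at $780.4k — that is the price the winner pays.
Ava's payoff = value − price = $803.8k − $780.4k = $23.4k.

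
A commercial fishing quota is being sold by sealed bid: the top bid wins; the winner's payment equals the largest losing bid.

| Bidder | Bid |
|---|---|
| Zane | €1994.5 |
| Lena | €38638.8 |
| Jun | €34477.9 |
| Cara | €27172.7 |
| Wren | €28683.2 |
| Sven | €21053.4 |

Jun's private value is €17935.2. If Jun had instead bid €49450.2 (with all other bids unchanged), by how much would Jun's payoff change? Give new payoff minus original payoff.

−€20703.6

The highest bid among the other bidders is €38638.8; Jun's bid doesn't change that.
Original bid €34477.9: Jun is not highest (top rival bid is €38638.8); payoff €0.
Alternative bid €49450.2: Jun is highest, pays the top rival bid €38638.8; payoff €17935.2 − €38638.8 = −€20703.6.
Change in payoff = −€20703.6 − (€0) = −€20703.6.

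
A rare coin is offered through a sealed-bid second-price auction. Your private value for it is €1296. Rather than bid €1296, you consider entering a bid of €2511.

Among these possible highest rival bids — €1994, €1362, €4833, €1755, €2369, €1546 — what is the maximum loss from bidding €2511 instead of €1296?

€1994: truthful gives €0, deviation gives −€698 → loss €698.
€1362: truthful gives €0, deviation gives −€66 → loss €66.
€4833: same outcome either way → loss €0.
€1755: truthful gives €0, deviation gives −€459 → loss €459.
€2369: truthful gives €0, deviation gives −€1073 → loss €1073.
€1546: truthful gives €0, deviation gives −€250 → loss €250.
Maximum loss: €1073.

€1073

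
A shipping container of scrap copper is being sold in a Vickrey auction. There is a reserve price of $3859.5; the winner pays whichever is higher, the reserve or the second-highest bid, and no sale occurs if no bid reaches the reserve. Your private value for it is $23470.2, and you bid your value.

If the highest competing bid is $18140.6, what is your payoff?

$5329.6

Your bid $23470.2 is the highest and exceeds the reserve.
Price = max(second-highest bid, reserve) = max($18140.6, $3859.5) = $18140.6.
Payoff = $23470.2 − $18140.6 = $5329.6.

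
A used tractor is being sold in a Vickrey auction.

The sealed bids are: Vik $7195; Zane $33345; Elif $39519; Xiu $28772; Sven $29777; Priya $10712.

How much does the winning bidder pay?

Highest bid: Elif at $39519, so Elif wins.
Second-highest bid: Zane at $33345 — that is the price the winner pays.

$33345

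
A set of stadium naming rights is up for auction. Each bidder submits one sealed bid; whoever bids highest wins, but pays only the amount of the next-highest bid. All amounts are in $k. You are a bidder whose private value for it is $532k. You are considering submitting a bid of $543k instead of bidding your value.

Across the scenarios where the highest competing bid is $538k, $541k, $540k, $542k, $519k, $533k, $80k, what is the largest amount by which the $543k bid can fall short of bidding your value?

$10k

$538k: truthful gives $0k, deviation gives −$6k → loss $6k.
$541k: truthful gives $0k, deviation gives −$9k → loss $9k.
$540k: truthful gives $0k, deviation gives −$8k → loss $8k.
$542k: truthful gives $0k, deviation gives −$10k → loss $10k.
$519k: same outcome either way → loss $0k.
$533k: truthful gives $0k, deviation gives −$1k → loss $1k.
$80k: same outcome either way → loss $0k.
Maximum loss: $10k.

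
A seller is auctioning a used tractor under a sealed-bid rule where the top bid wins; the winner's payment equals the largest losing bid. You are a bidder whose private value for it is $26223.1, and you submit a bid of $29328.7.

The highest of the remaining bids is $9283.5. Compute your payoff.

Your bid $29328.7 exceeds the highest competing bid $9283.5, so you win.
In a second-price auction the winner pays the second-highest bid, $9283.5.
Payoff = value − price = $26223.1 − $9283.5 = $16939.6.

$16939.6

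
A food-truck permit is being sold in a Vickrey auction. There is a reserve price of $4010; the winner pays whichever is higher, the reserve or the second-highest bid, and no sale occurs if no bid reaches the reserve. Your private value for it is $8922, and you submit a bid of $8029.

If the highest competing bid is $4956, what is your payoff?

Your bid $8029 is the highest and exceeds the reserve.
Price = max(second-highest bid, reserve) = max($4956, $4010) = $4956.
Payoff = $8922 − $4956 = $3966.

$3966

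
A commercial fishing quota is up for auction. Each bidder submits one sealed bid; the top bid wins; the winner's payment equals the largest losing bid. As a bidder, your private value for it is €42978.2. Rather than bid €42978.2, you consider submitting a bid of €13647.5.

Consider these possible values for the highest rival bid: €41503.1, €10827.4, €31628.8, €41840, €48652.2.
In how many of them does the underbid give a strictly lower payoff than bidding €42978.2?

3

The deviation hurts exactly when the highest competing bid lies strictly between €13647.5 and €42978.2 — underbidding then forfeits a profitable win.
€41503.1: inside the interval → strictly worse (loss €1475.1).
€10827.4: below both → same outcome either way.
€31628.8: inside the interval → strictly worse (loss €11349.4).
€41840: inside the interval → strictly worse (loss €1138.2).
€48652.2: above both → same outcome either way.
Count: 3.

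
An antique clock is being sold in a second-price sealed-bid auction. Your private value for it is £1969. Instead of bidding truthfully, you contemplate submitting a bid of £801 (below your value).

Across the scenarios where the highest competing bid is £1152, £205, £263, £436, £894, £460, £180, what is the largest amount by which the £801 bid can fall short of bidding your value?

£1152: truthful gives £817, deviation gives £0 → loss £817.
£205: same outcome either way → loss £0.
£263: same outcome either way → loss £0.
£436: same outcome either way → loss £0.
£894: truthful gives £1075, deviation gives £0 → loss £1075.
£460: same outcome either way → loss £0.
£180: same outcome either way → loss £0.
Maximum loss: £1075.

£1075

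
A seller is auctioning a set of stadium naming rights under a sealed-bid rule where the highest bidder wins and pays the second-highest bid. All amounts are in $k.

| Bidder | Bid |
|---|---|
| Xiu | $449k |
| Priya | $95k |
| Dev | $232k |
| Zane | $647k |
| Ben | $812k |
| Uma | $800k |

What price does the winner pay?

$800k

Highest bid: Ben at $812k, so Ben wins.
Second-highest bid: Uma at $800k — that is the price the winner pays.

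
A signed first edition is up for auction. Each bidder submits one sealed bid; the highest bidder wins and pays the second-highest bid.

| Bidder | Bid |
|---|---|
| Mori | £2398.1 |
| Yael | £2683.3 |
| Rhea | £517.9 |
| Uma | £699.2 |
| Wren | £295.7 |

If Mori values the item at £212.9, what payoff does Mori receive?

£0

Highest bid: Yael at £2683.3, so Yael wins.
Second-highest bid: Mori at £2398.1 — that is the price the winner pays.
Mori did not win, so Mori pays nothing and receives nothing: payoff £0.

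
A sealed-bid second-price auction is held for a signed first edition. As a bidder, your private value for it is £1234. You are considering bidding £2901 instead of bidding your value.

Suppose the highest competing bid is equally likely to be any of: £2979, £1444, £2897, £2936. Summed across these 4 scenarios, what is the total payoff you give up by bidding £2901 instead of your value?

The deviation costs you only when the competing bid falls strictly between £1234 and £2901; elsewhere both bids give the same outcome.
£2979: outcomes coincide → loss £0.
£1444: truthful payoff £0, deviation payoff −£210 → loss £210.
£2897: truthful payoff £0, deviation payoff −£1663 → loss £1663.
£2936: outcomes coincide → loss £0.
Total loss = £210 + £1663 = £1873.

£1873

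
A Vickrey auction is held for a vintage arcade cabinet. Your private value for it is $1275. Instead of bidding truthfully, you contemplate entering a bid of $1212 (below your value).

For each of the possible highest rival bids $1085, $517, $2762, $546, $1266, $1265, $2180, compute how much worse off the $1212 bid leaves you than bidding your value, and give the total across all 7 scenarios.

$19

The deviation costs you only when the competing bid falls strictly between $1212 and $1275; elsewhere both bids give the same outcome.
$1085: outcomes coincide → loss $0.
$517: outcomes coincide → loss $0.
$2762: outcomes coincide → loss $0.
$546: outcomes coincide → loss $0.
$1266: truthful payoff $9, deviation payoff $0 → loss $9.
$1265: truthful payoff $10, deviation payoff $0 → loss $10.
$2180: outcomes coincide → loss $0.
Total loss = $9 + $10 = $19.
In a second-price auction your bid sets only whether you win, not what you pay, so bidding your true value is weakly dominant.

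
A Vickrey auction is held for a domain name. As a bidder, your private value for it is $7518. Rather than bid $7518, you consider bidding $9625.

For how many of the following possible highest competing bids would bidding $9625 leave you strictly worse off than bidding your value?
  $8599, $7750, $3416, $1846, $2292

The deviation hurts exactly when the highest competing bid lies strictly between $7518 and $9625 — overbidding then wins at a price above your value.
$8599: inside the interval → strictly worse (loss $1081).
$7750: inside the interval → strictly worse (loss $232).
$3416: below both → same outcome either way.
$1846: below both → same outcome either way.
$2292: below both → same outcome either way.
Count: 2.

2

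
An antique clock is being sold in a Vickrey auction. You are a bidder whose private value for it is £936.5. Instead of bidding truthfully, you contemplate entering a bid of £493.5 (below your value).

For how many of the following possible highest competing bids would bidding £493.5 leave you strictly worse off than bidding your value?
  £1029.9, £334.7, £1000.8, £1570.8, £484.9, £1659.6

The deviation hurts exactly when the highest competing bid lies strictly between £493.5 and £936.5 — underbidding then forfeits a profitable win.
£1029.9: above both → same outcome either way.
£334.7: below both → same outcome either way.
£1000.8: above both → same outcome either way.
£1570.8: above both → same outcome either way.
£484.9: below both → same outcome either way.
£1659.6: above both → same outcome either way.
Count: 0.

0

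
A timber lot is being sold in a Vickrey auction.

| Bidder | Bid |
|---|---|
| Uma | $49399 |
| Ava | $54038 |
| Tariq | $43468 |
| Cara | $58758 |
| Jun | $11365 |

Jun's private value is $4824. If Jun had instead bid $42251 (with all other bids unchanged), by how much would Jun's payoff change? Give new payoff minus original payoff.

The highest bid among the other bidders is $58758; Jun's bid doesn't change that.
Original bid $11365: Jun is not highest (top rival bid is $58758); payoff $0.
Alternative bid $42251: Jun is not highest (top rival bid is $58758); payoff $0.
Change in payoff = $0 − ($0) = $0.

$0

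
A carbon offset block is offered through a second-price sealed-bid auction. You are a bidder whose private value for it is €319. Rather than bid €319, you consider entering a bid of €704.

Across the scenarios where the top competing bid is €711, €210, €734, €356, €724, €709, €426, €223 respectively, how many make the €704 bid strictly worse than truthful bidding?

2

The deviation hurts exactly when the highest competing bid lies strictly between €319 and €704 — overbidding then wins at a price above your value.
€711: above both → same outcome either way.
€210: below both → same outcome either way.
€734: above both → same outcome either way.
€356: inside the interval → strictly worse (loss €37).
€724: above both → same outcome either way.
€709: above both → same outcome either way.
€426: inside the interval → strictly worse (loss €107).
€223: below both → same outcome either way.
Count: 2.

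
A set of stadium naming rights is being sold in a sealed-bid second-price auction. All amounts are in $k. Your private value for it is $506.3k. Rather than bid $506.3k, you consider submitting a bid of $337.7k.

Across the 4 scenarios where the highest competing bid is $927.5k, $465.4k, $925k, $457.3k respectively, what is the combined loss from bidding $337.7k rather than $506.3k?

The deviation costs you only when the competing bid falls strictly between $337.7k and $506.3k; elsewhere both bids give the same outcome.
$927.5k: outcomes coincide → loss $0k.
$465.4k: truthful payoff $40.9k, deviation payoff $0k → loss $40.9k.
$925k: outcomes coincide → loss $0k.
$457.3k: truthful payoff $49k, deviation payoff $0k → loss $49k.
Total loss = $40.9k + $49k = $89.9k.

$89.9k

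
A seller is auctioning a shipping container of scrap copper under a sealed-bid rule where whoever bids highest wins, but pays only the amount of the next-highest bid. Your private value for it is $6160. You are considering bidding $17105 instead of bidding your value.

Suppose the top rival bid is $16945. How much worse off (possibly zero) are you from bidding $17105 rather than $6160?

$10785

Bidding your value $6160: you lose (since $6160 < $16945). Payoff $0.
Bidding $17105: you win and pay $16945. Payoff $6160 − $16945 = −$10785.
The competing bid $16945 lies between your value and your inflated bid, so overbidding wins an item priced above your value.
Loss from deviating = $0 − (−$10785) = $10785.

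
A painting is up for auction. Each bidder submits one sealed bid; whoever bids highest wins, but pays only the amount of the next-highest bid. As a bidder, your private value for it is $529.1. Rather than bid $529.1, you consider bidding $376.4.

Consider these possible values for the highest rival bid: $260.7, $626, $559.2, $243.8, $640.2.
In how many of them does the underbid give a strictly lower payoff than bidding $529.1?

0

The deviation hurts exactly when the highest competing bid lies strictly between $376.4 and $529.1 — underbidding then forfeits a profitable win.
$260.7: below both → same outcome either way.
$626: above both → same outcome either way.
$559.2: above both → same outcome either way.
$243.8: below both → same outcome either way.
$640.2: above both → same outcome either way.
Count: 0.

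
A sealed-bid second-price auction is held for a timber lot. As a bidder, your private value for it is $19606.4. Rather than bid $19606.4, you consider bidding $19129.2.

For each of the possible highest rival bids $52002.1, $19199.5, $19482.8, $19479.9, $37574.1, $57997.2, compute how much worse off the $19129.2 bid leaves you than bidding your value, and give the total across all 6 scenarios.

$657

The deviation costs you only when the competing bid falls strictly between $19129.2 and $19606.4; elsewhere both bids give the same outcome.
$52002.1: outcomes coincide → loss $0.
$19199.5: truthful payoff $406.9, deviation payoff $0 → loss $406.9.
$19482.8: truthful payoff $123.6, deviation payoff $0 → loss $123.6.
$19479.9: truthful payoff $126.5, deviation payoff $0 → loss $126.5.
$37574.1: outcomes coincide → loss $0.
$57997.2: outcomes coincide → loss $0.
Total loss = $406.9 + $123.6 + $126.5 = $657.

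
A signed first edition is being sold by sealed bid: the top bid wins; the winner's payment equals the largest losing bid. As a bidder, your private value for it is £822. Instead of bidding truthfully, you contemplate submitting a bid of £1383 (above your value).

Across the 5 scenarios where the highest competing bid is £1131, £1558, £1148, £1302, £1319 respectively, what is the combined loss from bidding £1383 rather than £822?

The deviation costs you only when the competing bid falls strictly between £822 and £1383; elsewhere both bids give the same outcome.
£1131: truthful payoff £0, deviation payoff −£309 → loss £309.
£1558: outcomes coincide → loss £0.
£1148: truthful payoff £0, deviation payoff −£326 → loss £326.
£1302: truthful payoff £0, deviation payoff −£480 → loss £480.
£1319: truthful payoff £0, deviation payoff −£497 → loss £497.
Total loss = £309 + £326 + £480 + £497 = £1612.
Truthful bidding weakly dominates here: raising your bid can only win items priced above your value, and lowering it can only forfeit items priced below.

£1612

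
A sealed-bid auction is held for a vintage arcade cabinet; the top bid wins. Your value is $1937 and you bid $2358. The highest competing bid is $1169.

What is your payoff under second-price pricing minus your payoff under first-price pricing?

$1189

You have the highest bid, so you win under either rule.
Second-price: pay $1169 → payoff $768.
First-price: pay your own bid $2358 → payoff −$421.
Difference = $768 − (−$421) = $1189.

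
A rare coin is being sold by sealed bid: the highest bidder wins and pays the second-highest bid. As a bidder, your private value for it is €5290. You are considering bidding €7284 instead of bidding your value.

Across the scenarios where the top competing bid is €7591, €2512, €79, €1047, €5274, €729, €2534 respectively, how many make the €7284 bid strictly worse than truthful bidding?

0

The deviation hurts exactly when the highest competing bid lies strictly between €5290 and €7284 — overbidding then wins at a price above your value.
€7591: above both → same outcome either way.
€2512: below both → same outcome either way.
€79: below both → same outcome either way.
€1047: below both → same outcome either way.
€5274: below both → same outcome either way.
€729: below both → same outcome either way.
€2534: below both → same outcome either way.
Count: 0.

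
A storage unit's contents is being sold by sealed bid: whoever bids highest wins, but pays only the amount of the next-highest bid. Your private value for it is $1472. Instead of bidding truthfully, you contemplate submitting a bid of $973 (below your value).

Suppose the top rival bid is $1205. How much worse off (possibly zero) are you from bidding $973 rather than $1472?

Bidding your value $1472: you win (since $1472 > $1205) and pay $1205. Payoff $267.
Bidding $973: you lose. Payoff $0.
The competing bid $1205 lies between your shaded bid and your value, so underbidding forfeits an item you could have won at a profitable price.
Loss from deviating = $267 − ($0) = $267.
Truthful bidding weakly dominates here: raising your bid can only win items priced above your value, and lowering it can only forfeit items priced below.

$267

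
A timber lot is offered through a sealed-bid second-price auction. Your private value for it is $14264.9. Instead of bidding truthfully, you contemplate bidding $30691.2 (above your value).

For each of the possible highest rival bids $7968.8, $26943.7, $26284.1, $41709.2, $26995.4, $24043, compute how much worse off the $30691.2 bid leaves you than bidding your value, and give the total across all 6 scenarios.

The deviation costs you only when the competing bid falls strictly between $14264.9 and $30691.2; elsewhere both bids give the same outcome.
$7968.8: outcomes coincide → loss $0.
$26943.7: truthful payoff $0, deviation payoff −$12678.8 → loss $12678.8.
$26284.1: truthful payoff $0, deviation payoff −$12019.2 → loss $12019.2.
$41709.2: outcomes coincide → loss $0.
$26995.4: truthful payoff $0, deviation payoff −$12730.5 → loss $12730.5.
$24043: truthful payoff $0, deviation payoff −$9778.1 → loss $9778.1.
Total loss = $12678.8 + $12019.2 + $12730.5 + $9778.1 = $47206.6.

$47206.6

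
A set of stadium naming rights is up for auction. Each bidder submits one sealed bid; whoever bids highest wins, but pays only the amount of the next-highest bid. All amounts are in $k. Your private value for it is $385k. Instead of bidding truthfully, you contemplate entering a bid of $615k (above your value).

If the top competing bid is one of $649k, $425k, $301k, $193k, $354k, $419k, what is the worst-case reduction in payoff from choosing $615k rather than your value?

$40k

$649k: same outcome either way → loss $0k.
$425k: truthful gives $0k, deviation gives −$40k → loss $40k.
$301k: same outcome either way → loss $0k.
$193k: same outcome either way → loss $0k.
$354k: same outcome either way → loss $0k.
$419k: truthful gives $0k, deviation gives −$34k → loss $34k.
Maximum loss: $40k.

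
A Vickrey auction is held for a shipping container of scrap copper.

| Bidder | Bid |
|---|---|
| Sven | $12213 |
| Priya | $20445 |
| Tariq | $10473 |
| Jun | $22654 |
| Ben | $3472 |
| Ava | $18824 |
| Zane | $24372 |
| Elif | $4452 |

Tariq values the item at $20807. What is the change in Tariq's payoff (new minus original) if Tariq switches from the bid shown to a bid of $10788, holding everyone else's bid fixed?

The highest bid among the other bidders is $24372; Tariq's bid doesn't change that.
Original bid $10473: Tariq is not highest (top rival bid is $24372); payoff $0.
Alternative bid $10788: Tariq is not highest (top rival bid is $24372); payoff $0.
Change in payoff = $0 − ($0) = $0.

$0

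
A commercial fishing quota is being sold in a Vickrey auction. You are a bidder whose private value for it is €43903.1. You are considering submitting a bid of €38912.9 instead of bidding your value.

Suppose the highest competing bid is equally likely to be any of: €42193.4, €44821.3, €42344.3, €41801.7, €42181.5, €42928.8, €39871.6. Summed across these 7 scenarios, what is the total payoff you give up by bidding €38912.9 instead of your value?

€12097.3

The deviation costs you only when the competing bid falls strictly between €38912.9 and €43903.1; elsewhere both bids give the same outcome.
€42193.4: truthful payoff €1709.7, deviation payoff €0 → loss €1709.7.
€44821.3: outcomes coincide → loss €0.
€42344.3: truthful payoff €1558.8, deviation payoff €0 → loss €1558.8.
€41801.7: truthful payoff €2101.4, deviation payoff €0 → loss €2101.4.
€42181.5: truthful payoff €1721.6, deviation payoff €0 → loss €1721.6.
€42928.8: truthful payoff €974.3, deviation payoff €0 → loss €974.3.
€39871.6: truthful payoff €4031.5, deviation payoff €0 → loss €4031.5.
Total loss = €1709.7 + €1558.8 + €2101.4 + €1721.6 + €974.3 + €4031.5 = €12097.3.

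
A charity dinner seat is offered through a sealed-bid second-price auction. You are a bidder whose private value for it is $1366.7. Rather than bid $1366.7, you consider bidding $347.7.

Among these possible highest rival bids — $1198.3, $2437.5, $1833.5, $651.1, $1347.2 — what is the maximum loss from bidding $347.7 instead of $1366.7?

$715.6

$1198.3: truthful gives $168.4, deviation gives $0 → loss $168.4.
$2437.5: same outcome either way → loss $0.
$1833.5: same outcome either way → loss $0.
$651.1: truthful gives $715.6, deviation gives $0 → loss $715.6.
$1347.2: truthful gives $19.5, deviation gives $0 → loss $19.5.
Maximum loss: $715.6.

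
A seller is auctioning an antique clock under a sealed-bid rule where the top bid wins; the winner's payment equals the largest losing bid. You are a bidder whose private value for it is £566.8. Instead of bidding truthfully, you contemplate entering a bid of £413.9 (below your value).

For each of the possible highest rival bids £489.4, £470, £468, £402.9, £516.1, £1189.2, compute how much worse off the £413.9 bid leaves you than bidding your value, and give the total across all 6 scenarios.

The deviation costs you only when the competing bid falls strictly between £413.9 and £566.8; elsewhere both bids give the same outcome.
£489.4: truthful payoff £77.4, deviation payoff £0 → loss £77.4.
£470: truthful payoff £96.8, deviation payoff £0 → loss £96.8.
£468: truthful payoff £98.8, deviation payoff £0 → loss £98.8.
£402.9: outcomes coincide → loss £0.
£516.1: truthful payoff £50.7, deviation payoff £0 → loss £50.7.
£1189.2: outcomes coincide → loss £0.
Total loss = £77.4 + £96.8 + £98.8 + £50.7 = £323.7.

£323.7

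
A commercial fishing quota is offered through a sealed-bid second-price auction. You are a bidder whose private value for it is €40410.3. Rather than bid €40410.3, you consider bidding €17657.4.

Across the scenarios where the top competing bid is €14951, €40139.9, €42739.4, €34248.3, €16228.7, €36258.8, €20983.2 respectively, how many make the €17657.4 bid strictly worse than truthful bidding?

4

The deviation hurts exactly when the highest competing bid lies strictly between €17657.4 and €40410.3 — underbidding then forfeits a profitable win.
€14951: below both → same outcome either way.
€40139.9: inside the interval → strictly worse (loss €270.4).
€42739.4: above both → same outcome either way.
€34248.3: inside the interval → strictly worse (loss €6162).
€16228.7: below both → same outcome either way.
€36258.8: inside the interval → strictly worse (loss €4151.5).
€20983.2: inside the interval → strictly worse (loss €19427.1).
Count: 4.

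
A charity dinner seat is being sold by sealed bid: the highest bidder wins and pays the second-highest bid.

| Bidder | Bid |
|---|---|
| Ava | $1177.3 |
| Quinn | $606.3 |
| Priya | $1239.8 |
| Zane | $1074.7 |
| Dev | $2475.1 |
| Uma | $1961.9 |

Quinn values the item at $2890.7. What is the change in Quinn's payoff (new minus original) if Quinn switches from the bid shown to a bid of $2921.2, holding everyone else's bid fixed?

The highest bid among the other bidders is $2475.1; Quinn's bid doesn't change that.
Original bid $606.3: Quinn is not highest (top rival bid is $2475.1); payoff $0.
Alternative bid $2921.2: Quinn is highest, pays the top rival bid $2475.1; payoff $2890.7 − $2475.1 = $415.6.
Change in payoff = $415.6 − ($0) = $415.6.

$415.6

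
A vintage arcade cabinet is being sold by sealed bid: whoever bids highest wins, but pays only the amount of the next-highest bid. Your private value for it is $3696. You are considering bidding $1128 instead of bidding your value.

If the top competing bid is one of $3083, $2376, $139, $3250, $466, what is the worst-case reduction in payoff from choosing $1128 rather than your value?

$3083: truthful gives $613, deviation gives $0 → loss $613.
$2376: truthful gives $1320, deviation gives $0 → loss $1320.
$139: same outcome either way → loss $0.
$3250: truthful gives $446, deviation gives $0 → loss $446.
$466: same outcome either way → loss $0.
Maximum loss: $1320.

$1320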